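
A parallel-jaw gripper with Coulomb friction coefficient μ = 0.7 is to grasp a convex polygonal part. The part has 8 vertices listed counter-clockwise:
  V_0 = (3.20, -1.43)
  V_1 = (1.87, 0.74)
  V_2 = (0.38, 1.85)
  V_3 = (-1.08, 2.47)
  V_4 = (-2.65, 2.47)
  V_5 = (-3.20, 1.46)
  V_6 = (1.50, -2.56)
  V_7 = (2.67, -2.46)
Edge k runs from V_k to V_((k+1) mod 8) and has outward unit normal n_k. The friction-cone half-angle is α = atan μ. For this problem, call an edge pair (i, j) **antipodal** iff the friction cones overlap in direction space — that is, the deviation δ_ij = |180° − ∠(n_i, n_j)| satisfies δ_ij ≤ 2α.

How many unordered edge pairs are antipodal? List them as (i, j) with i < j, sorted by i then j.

count = 12; pairs: (0,4), (0,5), (0,6), (1,5), (1,6), (2,5), (2,6), (3,5), (3,6), (3,7), (4,6), (4,7)

α = atan 0.7 = 34.99°;  2α = 69.98°
n_0 = (+0.8526, +0.5226)
n_1 = (+0.5974, +0.8019)
n_2 = (+0.3909, +0.9204)
n_3 = (+0.0000, +1.0000)
n_4 = (-0.8782, +0.4782)
n_5 = (-0.6500, -0.7599)
n_6 = (+0.0852, -0.9964)
n_7 = (+0.8892, -0.4575)
  (0,1): δ = 158.19°  ·
  (0,2): δ = 144.51°  ·
  (0,3): δ = 121.50°  ·
  (0,4): δ = 60.07°  ✓
  (0,5): δ = 17.95°  ✓
  (0,6): δ = 63.38°  ✓
  (0,7): δ = 121.27°  ·
  (1,2): δ = 166.32°  ·
  (1,3): δ = 143.32°  ·
  (1,4): δ = 81.89°  ·
  (1,5): δ = 3.86°  ✓
  (1,6): δ = 41.57°  ✓
  (1,7): δ = 99.46°  ·
  (2,3): δ = 156.99°  ·
  (2,4): δ = 95.56°  ·
  (2,5): δ = 17.53°  ✓
  (2,6): δ = 27.89°  ✓
  (2,7): δ = 85.78°  ·
  (3,4): δ = 118.57°  ·
  (3,5): δ = 40.54°  ✓
  (3,6): δ = 4.89°  ✓
  (3,7): δ = 62.77°  ✓
  (4,5): δ = 101.97°  ·
  (4,6): δ = 56.54°  ✓
  (4,7): δ = 1.34°  ✓
  (5,6): δ = 134.57°  ·
  (5,7): δ = 76.69°  ·
  (6,7): δ = 122.11°  ·
antipodal pairs: 12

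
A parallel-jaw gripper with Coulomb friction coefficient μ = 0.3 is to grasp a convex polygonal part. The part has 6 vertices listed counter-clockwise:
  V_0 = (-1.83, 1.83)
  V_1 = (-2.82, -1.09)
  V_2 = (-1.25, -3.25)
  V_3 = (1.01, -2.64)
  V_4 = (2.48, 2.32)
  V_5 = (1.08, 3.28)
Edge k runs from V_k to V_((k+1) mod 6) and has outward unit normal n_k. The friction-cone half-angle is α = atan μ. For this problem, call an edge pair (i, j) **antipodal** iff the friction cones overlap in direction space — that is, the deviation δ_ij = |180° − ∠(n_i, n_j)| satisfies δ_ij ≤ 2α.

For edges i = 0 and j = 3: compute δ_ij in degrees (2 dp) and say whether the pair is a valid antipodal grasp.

δ = 2.22°, valid

α = atan 0.3 = 16.70°;  2α = 33.40°
edge 0: e_0 = (-0.99, -2.92);  n_0 = (-0.9470, +0.3211)
edge 3: e_3 = (+1.47, +4.96);  n_3 = (+0.9588, -0.2842)
∠(n_0, n_3) = 177.78°
δ = |180° − 177.78°| = 2.22°
2.22° ≤ 2α = 33.40°  →  valid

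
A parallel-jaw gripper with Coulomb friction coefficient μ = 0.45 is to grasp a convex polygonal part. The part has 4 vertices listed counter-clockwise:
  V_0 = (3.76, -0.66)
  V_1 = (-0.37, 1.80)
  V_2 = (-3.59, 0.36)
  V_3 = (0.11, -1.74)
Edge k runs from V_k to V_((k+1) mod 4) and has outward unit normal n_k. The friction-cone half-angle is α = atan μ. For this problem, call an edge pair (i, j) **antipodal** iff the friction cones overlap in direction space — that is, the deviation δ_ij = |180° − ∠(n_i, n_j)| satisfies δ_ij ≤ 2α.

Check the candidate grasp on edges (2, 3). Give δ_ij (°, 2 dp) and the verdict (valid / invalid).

α = atan 0.45 = 24.23°;  2α = 48.46°
edge 2: e_2 = (+3.70, -2.10);  n_2 = (-0.4936, -0.8697)
edge 3: e_3 = (+3.65, +1.08);  n_3 = (+0.2837, -0.9589)
∠(n_2, n_3) = 46.06°
δ = |180° − 46.06°| = 133.94°
133.94° > 2α = 48.46°  →  invalid

δ = 133.94°, invalid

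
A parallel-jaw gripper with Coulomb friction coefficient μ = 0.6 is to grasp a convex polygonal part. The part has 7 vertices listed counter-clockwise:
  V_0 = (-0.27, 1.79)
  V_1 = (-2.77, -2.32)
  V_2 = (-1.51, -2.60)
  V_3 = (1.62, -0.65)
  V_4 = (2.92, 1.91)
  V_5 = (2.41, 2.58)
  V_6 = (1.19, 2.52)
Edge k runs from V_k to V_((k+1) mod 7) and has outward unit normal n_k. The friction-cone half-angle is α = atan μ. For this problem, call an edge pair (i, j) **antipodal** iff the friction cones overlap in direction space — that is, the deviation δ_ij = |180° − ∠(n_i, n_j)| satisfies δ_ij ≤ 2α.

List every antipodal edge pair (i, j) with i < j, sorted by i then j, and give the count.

α = atan 0.6 = 30.96°;  2α = 61.93°
n_0 = (-0.8544, +0.5197)
n_1 = (-0.2169, -0.9762)
n_2 = (+0.5288, -0.8488)
n_3 = (+0.8916, -0.4528)
n_4 = (+0.7957, +0.6057)
n_5 = (-0.0491, +0.9988)
n_6 = (-0.4472, +0.8944)
  (0,1): δ = 71.22°  ·
  (0,2): δ = 26.77°  ✓
  (0,3): δ = 4.39°  ✓
  (0,4): δ = 68.59°  ·
  (0,5): δ = 124.13°  ·
  (0,6): δ = 147.88°  ·
  (1,2): δ = 135.55°  ·
  (1,3): δ = 104.39°  ·
  (1,4): δ = 40.19°  ✓
  (1,5): δ = 15.34°  ✓
  (1,6): δ = 39.09°  ✓
  (2,3): δ = 148.85°  ·
  (2,4): δ = 84.64°  ·
  (2,5): δ = 29.11°  ✓
  (2,6): δ = 5.36°  ✓
  (3,4): δ = 115.80°  ·
  (3,5): δ = 60.26°  ✓
  (3,6): δ = 36.51°  ✓
  (4,5): δ = 124.46°  ·
  (4,6): δ = 100.71°  ·
  (5,6): δ = 156.25°  ·
antipodal pairs: 9

count = 9; pairs: (0,2), (0,3), (1,4), (1,5), (1,6), (2,5), (2,6), (3,5), (3,6)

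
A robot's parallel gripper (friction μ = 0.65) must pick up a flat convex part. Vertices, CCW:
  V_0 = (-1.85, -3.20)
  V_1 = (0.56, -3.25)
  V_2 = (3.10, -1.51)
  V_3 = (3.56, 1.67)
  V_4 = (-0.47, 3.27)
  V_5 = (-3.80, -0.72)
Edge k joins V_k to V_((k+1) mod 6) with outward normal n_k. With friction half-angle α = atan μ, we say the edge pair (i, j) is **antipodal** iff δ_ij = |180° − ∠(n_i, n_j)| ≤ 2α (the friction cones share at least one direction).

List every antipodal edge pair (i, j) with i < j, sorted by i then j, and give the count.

count = 7; pairs: (0,3), (0,4), (1,3), (1,4), (2,4), (2,5), (3,5)

α = atan 0.65 = 33.02°;  2α = 66.05°
n_0 = (-0.0207, -0.9998)
n_1 = (+0.5651, -0.8250)
n_2 = (+0.9897, -0.1432)
n_3 = (+0.3690, +0.9294)
n_4 = (-0.7677, +0.6408)
n_5 = (-0.7861, -0.6181)
  (0,1): δ = 144.40°  ·
  (0,2): δ = 97.04°  ·
  (0,3): δ = 20.47°  ✓
  (0,4): δ = 51.34°  ✓
  (0,5): δ = 129.37°  ·
  (1,2): δ = 132.64°  ·
  (1,3): δ = 56.07°  ✓
  (1,4): δ = 15.74°  ✓
  (1,5): δ = 93.76°  ·
  (2,3): δ = 103.42°  ·
  (2,4): δ = 31.62°  ✓
  (2,5): δ = 46.41°  ✓
  (3,4): δ = 108.19°  ·
  (3,5): δ = 30.17°  ✓
  (4,5): δ = 101.97°  ·
antipodal pairs: 7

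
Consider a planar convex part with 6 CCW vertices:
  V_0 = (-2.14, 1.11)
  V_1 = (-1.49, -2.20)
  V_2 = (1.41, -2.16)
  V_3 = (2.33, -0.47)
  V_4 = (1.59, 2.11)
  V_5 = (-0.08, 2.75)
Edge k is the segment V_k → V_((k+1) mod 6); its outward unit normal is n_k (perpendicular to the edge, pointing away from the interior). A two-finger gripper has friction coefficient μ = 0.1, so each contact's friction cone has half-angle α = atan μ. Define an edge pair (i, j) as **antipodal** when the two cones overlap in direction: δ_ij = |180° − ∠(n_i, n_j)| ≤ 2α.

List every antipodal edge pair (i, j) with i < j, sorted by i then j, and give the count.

α = atan 0.1 = 5.71°;  2α = 11.42°
n_0 = (-0.9813, -0.1927)
n_1 = (+0.0138, -0.9999)
n_2 = (+0.8783, -0.4781)
n_3 = (+0.9612, +0.2757)
n_4 = (+0.3579, +0.9338)
n_5 = (-0.6228, +0.7823)
  (0,1): δ = 100.32°  ·
  (0,2): δ = 39.67°  ·
  (0,3): δ = 4.89°  ✓
  (0,4): δ = 57.92°  ·
  (0,5): δ = 117.41°  ·
  (1,2): δ = 119.35°  ·
  (1,3): δ = 74.79°  ·
  (1,4): δ = 21.76°  ·
  (1,5): δ = 37.73°  ·
  (2,3): δ = 135.43°  ·
  (2,4): δ = 82.41°  ·
  (2,5): δ = 22.91°  ·
  (3,4): δ = 126.97°  ·
  (3,5): δ = 67.48°  ·
  (4,5): δ = 120.51°  ·
antipodal pairs: 1

count = 1; pairs: (0,3)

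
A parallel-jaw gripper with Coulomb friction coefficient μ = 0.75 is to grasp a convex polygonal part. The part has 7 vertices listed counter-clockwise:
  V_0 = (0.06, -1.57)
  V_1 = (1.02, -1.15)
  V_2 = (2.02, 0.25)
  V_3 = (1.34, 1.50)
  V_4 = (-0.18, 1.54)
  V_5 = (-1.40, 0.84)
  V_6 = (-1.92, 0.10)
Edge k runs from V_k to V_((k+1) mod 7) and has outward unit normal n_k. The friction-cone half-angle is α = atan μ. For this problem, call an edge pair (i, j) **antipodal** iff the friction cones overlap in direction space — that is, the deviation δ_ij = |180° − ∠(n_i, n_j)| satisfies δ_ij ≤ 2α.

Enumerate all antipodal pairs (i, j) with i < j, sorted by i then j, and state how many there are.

α = atan 0.75 = 36.87°;  2α = 73.74°
n_0 = (+0.4008, -0.9162)
n_1 = (+0.8137, -0.5812)
n_2 = (+0.8784, +0.4779)
n_3 = (+0.0263, +0.9997)
n_4 = (-0.4977, +0.8674)
n_5 = (-0.8182, +0.5749)
n_6 = (-0.6447, -0.7644)
  (0,1): δ = 149.17°  ·
  (0,2): δ = 85.08°  ·
  (0,3): δ = 25.14°  ✓
  (0,4): δ = 6.22°  ✓
  (0,5): δ = 31.27°  ✓
  (0,6): δ = 116.23°  ·
  (1,2): δ = 115.92°  ·
  (1,3): δ = 55.97°  ✓
  (1,4): δ = 24.62°  ✓
  (1,5): δ = 0.44°  ✓
  (1,6): δ = 85.39°  ·
  (2,3): δ = 120.05°  ·
  (2,4): δ = 88.70°  ·
  (2,5): δ = 63.64°  ✓
  (2,6): δ = 21.31°  ✓
  (3,4): δ = 148.65°  ·
  (3,5): δ = 123.59°  ·
  (3,6): δ = 38.64°  ✓
  (4,5): δ = 154.94°  ·
  (4,6): δ = 69.99°  ✓
  (5,6): δ = 95.05°  ·
antipodal pairs: 10

count = 10; pairs: (0,3), (0,4), (0,5), (1,3), (1,4), (1,5), (2,5), (2,6), (3,6), (4,6)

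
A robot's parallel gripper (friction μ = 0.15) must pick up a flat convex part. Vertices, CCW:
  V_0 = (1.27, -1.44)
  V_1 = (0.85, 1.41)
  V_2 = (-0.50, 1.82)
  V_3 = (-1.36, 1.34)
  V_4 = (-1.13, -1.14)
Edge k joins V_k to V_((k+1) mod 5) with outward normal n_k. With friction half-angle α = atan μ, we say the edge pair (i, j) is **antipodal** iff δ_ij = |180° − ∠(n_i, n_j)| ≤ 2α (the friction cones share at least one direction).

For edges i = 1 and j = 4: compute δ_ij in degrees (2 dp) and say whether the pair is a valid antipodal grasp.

δ = 9.77°, valid

α = atan 0.15 = 8.53°;  2α = 17.06°
edge 1: e_1 = (-1.35, +0.41);  n_1 = (+0.2906, +0.9568)
edge 4: e_4 = (+2.40, -0.30);  n_4 = (-0.1240, -0.9923)
∠(n_1, n_4) = 170.23°
δ = |180° − 170.23°| = 9.77°
9.77° ≤ 2α = 17.06°  →  valid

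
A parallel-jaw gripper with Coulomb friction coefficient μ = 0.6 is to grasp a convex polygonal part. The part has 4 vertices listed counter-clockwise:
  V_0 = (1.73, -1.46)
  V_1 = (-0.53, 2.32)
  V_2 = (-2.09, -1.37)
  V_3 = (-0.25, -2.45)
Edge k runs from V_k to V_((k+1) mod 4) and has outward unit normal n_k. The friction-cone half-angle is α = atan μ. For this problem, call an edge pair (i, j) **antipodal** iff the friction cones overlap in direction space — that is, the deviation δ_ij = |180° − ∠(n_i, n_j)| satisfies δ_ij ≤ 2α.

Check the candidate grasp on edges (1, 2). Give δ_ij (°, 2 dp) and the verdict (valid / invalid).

α = atan 0.6 = 30.96°;  2α = 61.93°
edge 1: e_1 = (-1.56, -3.69);  n_1 = (-0.9211, +0.3894)
edge 2: e_2 = (+1.84, -1.08);  n_2 = (-0.5062, -0.8624)
∠(n_1, n_2) = 82.51°
δ = |180° − 82.51°| = 97.49°
97.49° > 2α = 61.93°  →  invalid

δ = 97.49°, invalid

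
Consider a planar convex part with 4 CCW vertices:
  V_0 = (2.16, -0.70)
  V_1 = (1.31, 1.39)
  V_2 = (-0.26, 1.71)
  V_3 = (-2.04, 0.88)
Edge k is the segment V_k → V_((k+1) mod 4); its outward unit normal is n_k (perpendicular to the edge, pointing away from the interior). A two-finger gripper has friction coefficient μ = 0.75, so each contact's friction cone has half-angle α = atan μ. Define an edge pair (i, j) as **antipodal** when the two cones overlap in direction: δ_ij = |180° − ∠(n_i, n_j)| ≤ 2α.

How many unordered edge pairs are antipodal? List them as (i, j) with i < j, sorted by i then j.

count = 3; pairs: (0,3), (1,3), (2,3)

α = atan 0.75 = 36.87°;  2α = 73.74°
n_0 = (+0.9263, +0.3767)
n_1 = (+0.1997, +0.9799)
n_2 = (-0.4226, +0.9063)
n_3 = (-0.3521, -0.9360)
  (0,1): δ = 123.65°  ·
  (0,2): δ = 87.13°  ·
  (0,3): δ = 47.25°  ✓
  (1,2): δ = 143.48°  ·
  (1,3): δ = 9.10°  ✓
  (2,3): δ = 45.62°  ✓
antipodal pairs: 3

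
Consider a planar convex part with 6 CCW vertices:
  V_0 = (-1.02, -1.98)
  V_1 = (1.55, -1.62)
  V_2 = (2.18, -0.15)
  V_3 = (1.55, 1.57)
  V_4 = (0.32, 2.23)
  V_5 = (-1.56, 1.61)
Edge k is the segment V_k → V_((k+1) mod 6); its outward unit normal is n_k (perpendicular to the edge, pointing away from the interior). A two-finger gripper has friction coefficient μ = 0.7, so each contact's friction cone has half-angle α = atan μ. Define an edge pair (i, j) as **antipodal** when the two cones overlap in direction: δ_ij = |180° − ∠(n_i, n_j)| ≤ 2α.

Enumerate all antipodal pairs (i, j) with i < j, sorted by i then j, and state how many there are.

count = 6; pairs: (0,3), (0,4), (1,4), (1,5), (2,5), (3,5)

α = atan 0.7 = 34.99°;  2α = 69.98°
n_0 = (+0.1387, -0.9903)
n_1 = (+0.9191, -0.3939)
n_2 = (+0.9390, +0.3439)
n_3 = (+0.4728, +0.8812)
n_4 = (-0.3132, +0.9497)
n_5 = (-0.9889, -0.1487)
  (0,1): δ = 121.17°  ·
  (0,2): δ = 77.86°  ·
  (0,3): δ = 36.19°  ✓
  (0,4): δ = 10.28°  ✓
  (0,5): δ = 90.58°  ·
  (1,2): δ = 136.68°  ·
  (1,3): δ = 95.02°  ·
  (1,4): δ = 48.55°  ✓
  (1,5): δ = 31.75°  ✓
  (2,3): δ = 138.33°  ·
  (2,4): δ = 91.86°  ·
  (2,5): δ = 11.56°  ✓
  (3,4): δ = 133.53°  ·
  (3,5): δ = 53.23°  ✓
  (4,5): δ = 99.70°  ·
antipodal pairs: 6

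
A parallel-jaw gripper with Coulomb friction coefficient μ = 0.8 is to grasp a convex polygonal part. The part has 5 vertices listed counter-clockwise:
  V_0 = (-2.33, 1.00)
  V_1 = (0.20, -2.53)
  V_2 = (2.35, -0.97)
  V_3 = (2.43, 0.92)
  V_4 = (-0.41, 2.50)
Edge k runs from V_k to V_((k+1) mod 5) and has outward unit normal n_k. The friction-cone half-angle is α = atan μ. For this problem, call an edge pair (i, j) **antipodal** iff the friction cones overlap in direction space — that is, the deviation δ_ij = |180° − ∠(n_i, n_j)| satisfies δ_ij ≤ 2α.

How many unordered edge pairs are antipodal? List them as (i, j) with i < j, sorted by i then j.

α = atan 0.8 = 38.66°;  2α = 77.32°
n_0 = (-0.8128, -0.5825)
n_1 = (+0.5873, -0.8094)
n_2 = (+0.9991, -0.0423)
n_3 = (+0.4862, +0.8739)
n_4 = (-0.6156, +0.7880)
  (0,1): δ = 89.67°  ·
  (0,2): δ = 38.05°  ✓
  (0,3): δ = 25.28°  ✓
  (0,4): δ = 92.37°  ·
  (1,2): δ = 128.39°  ·
  (1,3): δ = 65.05°  ✓
  (1,4): δ = 2.03°  ✓
  (2,3): δ = 116.67°  ·
  (2,4): δ = 49.58°  ✓
  (3,4): δ = 112.91°  ·
antipodal pairs: 5

count = 5; pairs: (0,2), (0,3), (1,3), (1,4), (2,4)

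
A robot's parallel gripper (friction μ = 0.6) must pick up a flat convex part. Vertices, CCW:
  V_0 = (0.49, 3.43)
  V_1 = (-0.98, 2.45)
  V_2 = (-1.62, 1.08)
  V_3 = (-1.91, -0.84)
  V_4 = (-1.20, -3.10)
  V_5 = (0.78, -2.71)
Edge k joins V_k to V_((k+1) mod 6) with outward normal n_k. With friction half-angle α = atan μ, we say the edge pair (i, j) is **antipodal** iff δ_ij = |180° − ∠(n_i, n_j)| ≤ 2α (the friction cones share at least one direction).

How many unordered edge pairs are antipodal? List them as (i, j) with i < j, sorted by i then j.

count = 6; pairs: (0,4), (0,5), (1,4), (1,5), (2,5), (3,5)

α = atan 0.6 = 30.96°;  2α = 61.93°
n_0 = (-0.5547, +0.8321)
n_1 = (-0.9060, +0.4232)
n_2 = (-0.9888, +0.1493)
n_3 = (-0.9540, -0.2997)
n_4 = (+0.1933, -0.9811)
n_5 = (+0.9989, +0.0472)
  (0,1): δ = 148.73°  ·
  (0,2): δ = 132.28°  ·
  (0,3): δ = 106.25°  ·
  (0,4): δ = 22.55°  ✓
  (0,5): δ = 59.01°  ✓
  (1,2): δ = 163.55°  ·
  (1,3): δ = 137.52°  ·
  (1,4): δ = 53.82°  ✓
  (1,5): δ = 27.74°  ✓
  (2,3): δ = 153.97°  ·
  (2,4): δ = 70.27°  ·
  (2,5): δ = 11.29°  ✓
  (3,4): δ = 96.30°  ·
  (3,5): δ = 14.74°  ✓
  (4,5): δ = 98.44°  ·
antipodal pairs: 6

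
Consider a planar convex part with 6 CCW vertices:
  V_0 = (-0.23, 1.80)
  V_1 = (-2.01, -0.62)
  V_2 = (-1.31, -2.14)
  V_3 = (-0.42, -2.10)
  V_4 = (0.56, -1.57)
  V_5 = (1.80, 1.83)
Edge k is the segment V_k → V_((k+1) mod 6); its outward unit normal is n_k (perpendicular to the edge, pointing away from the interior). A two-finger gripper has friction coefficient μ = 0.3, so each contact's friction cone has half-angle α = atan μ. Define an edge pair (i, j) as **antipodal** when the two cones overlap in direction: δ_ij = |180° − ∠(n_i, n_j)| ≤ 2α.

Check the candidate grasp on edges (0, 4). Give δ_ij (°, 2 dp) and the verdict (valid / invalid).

δ = 16.30°, valid

α = atan 0.3 = 16.70°;  2α = 33.40°
edge 0: e_0 = (-1.78, -2.42);  n_0 = (-0.8056, +0.5925)
edge 4: e_4 = (+1.24, +3.40);  n_4 = (+0.9395, -0.3426)
∠(n_0, n_4) = 163.70°
δ = |180° − 163.70°| = 16.30°
16.30° ≤ 2α = 33.40°  →  valid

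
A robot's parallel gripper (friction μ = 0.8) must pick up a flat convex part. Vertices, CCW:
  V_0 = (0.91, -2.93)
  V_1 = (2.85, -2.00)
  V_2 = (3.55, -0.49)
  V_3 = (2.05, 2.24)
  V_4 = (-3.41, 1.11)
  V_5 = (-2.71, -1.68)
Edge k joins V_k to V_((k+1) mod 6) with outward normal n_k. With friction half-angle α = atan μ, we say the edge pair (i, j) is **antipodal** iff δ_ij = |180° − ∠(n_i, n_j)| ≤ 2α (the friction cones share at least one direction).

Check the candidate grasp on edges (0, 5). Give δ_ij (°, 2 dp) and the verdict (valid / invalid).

δ = 135.34°, invalid

α = atan 0.8 = 38.66°;  2α = 77.32°
edge 0: e_0 = (+1.94, +0.93);  n_0 = (+0.4323, -0.9017)
edge 5: e_5 = (+3.62, -1.25);  n_5 = (-0.3264, -0.9452)
∠(n_0, n_5) = 44.66°
δ = |180° − 44.66°| = 135.34°
135.34° > 2α = 77.32°  →  invalid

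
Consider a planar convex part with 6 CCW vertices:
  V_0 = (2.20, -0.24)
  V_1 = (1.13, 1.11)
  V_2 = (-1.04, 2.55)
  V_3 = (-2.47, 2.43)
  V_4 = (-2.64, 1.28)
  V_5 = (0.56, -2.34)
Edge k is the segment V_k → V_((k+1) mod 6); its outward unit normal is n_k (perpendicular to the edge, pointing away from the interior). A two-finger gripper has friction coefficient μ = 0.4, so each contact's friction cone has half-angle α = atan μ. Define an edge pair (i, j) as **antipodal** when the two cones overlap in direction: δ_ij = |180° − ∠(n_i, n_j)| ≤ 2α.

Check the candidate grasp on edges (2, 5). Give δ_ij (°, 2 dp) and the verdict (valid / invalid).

α = atan 0.4 = 21.80°;  2α = 43.60°
edge 2: e_2 = (-1.43, -0.12);  n_2 = (-0.0836, +0.9965)
edge 5: e_5 = (+1.64, +2.10);  n_5 = (+0.7881, -0.6155)
∠(n_2, n_5) = 132.78°
δ = |180° − 132.78°| = 47.22°
47.22° > 2α = 43.60°  →  invalid

δ = 47.22°, invalid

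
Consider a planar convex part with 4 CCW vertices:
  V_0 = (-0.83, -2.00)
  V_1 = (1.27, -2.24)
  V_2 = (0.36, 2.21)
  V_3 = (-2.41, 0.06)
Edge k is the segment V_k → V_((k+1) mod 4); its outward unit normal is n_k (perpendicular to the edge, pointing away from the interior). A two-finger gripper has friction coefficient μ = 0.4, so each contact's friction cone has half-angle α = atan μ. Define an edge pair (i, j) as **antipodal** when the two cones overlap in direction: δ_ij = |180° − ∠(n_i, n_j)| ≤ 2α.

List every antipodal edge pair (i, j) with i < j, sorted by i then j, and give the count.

α = atan 0.4 = 21.80°;  2α = 43.60°
n_0 = (-0.1135, -0.9935)
n_1 = (+0.9797, +0.2003)
n_2 = (-0.6132, +0.7900)
n_3 = (-0.7935, -0.6086)
  (0,1): δ = 71.92°  ·
  (0,2): δ = 44.34°  ·
  (0,3): δ = 134.01°  ·
  (1,2): δ = 63.74°  ·
  (1,3): δ = 25.93°  ✓
  (2,3): δ = 90.33°  ·
antipodal pairs: 1

count = 1; pairs: (1,3)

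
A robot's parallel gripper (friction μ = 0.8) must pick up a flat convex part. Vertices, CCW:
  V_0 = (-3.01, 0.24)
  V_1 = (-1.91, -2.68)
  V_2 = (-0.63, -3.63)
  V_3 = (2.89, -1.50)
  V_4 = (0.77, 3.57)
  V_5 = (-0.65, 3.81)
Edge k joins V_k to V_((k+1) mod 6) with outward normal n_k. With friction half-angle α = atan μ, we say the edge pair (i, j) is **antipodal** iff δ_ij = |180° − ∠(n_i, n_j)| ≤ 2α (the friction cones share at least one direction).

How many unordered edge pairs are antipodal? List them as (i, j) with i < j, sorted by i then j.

α = atan 0.8 = 38.66°;  2α = 77.32°
n_0 = (-0.9358, -0.3525)
n_1 = (-0.5960, -0.8030)
n_2 = (+0.5177, -0.8556)
n_3 = (+0.9226, +0.3858)
n_4 = (+0.1667, +0.9860)
n_5 = (-0.8342, +0.5515)
  (0,1): δ = 147.22°  ·
  (0,2): δ = 79.46°  ·
  (0,3): δ = 2.05°  ✓
  (0,4): δ = 59.76°  ✓
  (0,5): δ = 125.89°  ·
  (1,2): δ = 112.24°  ·
  (1,3): δ = 30.73°  ✓
  (1,4): δ = 26.99°  ✓
  (1,5): δ = 93.12°  ·
  (2,3): δ = 98.49°  ·
  (2,4): δ = 40.77°  ✓
  (2,5): δ = 25.35°  ✓
  (3,4): δ = 122.29°  ·
  (3,5): δ = 56.16°  ✓
  (4,5): δ = 113.87°  ·
antipodal pairs: 7

count = 7; pairs: (0,3), (0,4), (1,3), (1,4), (2,4), (2,5), (3,5)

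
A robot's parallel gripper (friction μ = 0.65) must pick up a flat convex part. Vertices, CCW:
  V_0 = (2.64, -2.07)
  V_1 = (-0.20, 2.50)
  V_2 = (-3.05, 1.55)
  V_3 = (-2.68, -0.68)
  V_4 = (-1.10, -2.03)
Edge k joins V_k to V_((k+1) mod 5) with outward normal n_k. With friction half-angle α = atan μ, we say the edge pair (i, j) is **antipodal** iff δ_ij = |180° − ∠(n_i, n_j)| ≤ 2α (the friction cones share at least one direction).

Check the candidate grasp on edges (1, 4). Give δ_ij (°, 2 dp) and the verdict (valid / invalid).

δ = 19.05°, valid

α = atan 0.65 = 33.02°;  2α = 66.05°
edge 1: e_1 = (-2.85, -0.95);  n_1 = (-0.3162, +0.9487)
edge 4: e_4 = (+3.74, -0.04);  n_4 = (-0.0107, -0.9999)
∠(n_1, n_4) = 160.95°
δ = |180° − 160.95°| = 19.05°
19.05° ≤ 2α = 66.05°  →  valid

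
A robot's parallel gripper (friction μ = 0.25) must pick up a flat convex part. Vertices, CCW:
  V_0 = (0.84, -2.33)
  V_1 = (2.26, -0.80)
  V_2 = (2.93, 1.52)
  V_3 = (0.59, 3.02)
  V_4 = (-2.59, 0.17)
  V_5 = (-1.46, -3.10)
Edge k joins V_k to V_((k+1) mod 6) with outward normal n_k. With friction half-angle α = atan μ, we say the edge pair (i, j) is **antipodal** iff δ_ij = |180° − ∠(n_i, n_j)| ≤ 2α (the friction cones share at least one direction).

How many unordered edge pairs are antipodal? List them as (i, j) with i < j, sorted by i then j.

count = 2; pairs: (0,3), (3,5)

α = atan 0.25 = 14.04°;  2α = 28.07°
n_0 = (+0.7330, -0.6803)
n_1 = (+0.9607, -0.2775)
n_2 = (+0.5397, +0.8419)
n_3 = (-0.6674, +0.7447)
n_4 = (-0.9452, -0.3266)
n_5 = (+0.3175, -0.9483)
  (0,1): δ = 153.24°  ·
  (0,2): δ = 79.80°  ·
  (0,3): δ = 5.27°  ✓
  (0,4): δ = 61.93°  ·
  (0,5): δ = 151.37°  ·
  (1,2): δ = 106.55°  ·
  (1,3): δ = 32.02°  ·
  (1,4): δ = 35.17°  ·
  (1,5): δ = 124.62°  ·
  (2,3): δ = 105.47°  ·
  (2,4): δ = 38.28°  ·
  (2,5): δ = 51.17°  ·
  (3,4): δ = 112.80°  ·
  (3,5): δ = 23.36°  ✓
  (4,5): δ = 90.55°  ·
antipodal pairs: 2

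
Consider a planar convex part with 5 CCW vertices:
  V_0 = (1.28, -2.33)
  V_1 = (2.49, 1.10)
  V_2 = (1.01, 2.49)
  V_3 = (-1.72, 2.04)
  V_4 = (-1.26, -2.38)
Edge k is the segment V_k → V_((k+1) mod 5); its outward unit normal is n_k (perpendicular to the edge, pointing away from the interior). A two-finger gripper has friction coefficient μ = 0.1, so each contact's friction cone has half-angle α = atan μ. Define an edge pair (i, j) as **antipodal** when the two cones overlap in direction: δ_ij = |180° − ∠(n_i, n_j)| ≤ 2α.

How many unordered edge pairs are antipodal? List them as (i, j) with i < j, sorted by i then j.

α = atan 0.1 = 5.71°;  2α = 11.42°
n_0 = (+0.9430, -0.3327)
n_1 = (+0.6846, +0.7289)
n_2 = (-0.1626, +0.9867)
n_3 = (-0.9946, -0.1035)
n_4 = (+0.0197, -0.9998)
  (0,1): δ = 113.77°  ·
  (0,2): δ = 61.21°  ·
  (0,3): δ = 25.37°  ·
  (0,4): δ = 110.56°  ·
  (1,2): δ = 127.44°  ·
  (1,3): δ = 40.85°  ·
  (1,4): δ = 44.33°  ·
  (2,3): δ = 93.42°  ·
  (2,4): δ = 8.23°  ✓
  (3,4): δ = 94.81°  ·
antipodal pairs: 1

count = 1; pairs: (2,4)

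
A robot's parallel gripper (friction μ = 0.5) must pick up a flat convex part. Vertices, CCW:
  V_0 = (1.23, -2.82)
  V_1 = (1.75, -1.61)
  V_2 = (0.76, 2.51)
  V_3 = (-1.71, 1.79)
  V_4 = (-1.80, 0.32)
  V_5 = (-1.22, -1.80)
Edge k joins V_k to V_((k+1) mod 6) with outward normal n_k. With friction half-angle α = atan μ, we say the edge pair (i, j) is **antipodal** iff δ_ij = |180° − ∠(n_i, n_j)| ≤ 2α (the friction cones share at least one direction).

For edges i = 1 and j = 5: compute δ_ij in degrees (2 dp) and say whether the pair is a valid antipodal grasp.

δ = 53.89°, invalid

α = atan 0.5 = 26.57°;  2α = 53.13°
edge 1: e_1 = (-0.99, +4.12);  n_1 = (+0.9723, +0.2336)
edge 5: e_5 = (+2.45, -1.02);  n_5 = (-0.3843, -0.9232)
∠(n_1, n_5) = 126.11°
δ = |180° − 126.11°| = 53.89°
53.89° > 2α = 53.13°  →  invalid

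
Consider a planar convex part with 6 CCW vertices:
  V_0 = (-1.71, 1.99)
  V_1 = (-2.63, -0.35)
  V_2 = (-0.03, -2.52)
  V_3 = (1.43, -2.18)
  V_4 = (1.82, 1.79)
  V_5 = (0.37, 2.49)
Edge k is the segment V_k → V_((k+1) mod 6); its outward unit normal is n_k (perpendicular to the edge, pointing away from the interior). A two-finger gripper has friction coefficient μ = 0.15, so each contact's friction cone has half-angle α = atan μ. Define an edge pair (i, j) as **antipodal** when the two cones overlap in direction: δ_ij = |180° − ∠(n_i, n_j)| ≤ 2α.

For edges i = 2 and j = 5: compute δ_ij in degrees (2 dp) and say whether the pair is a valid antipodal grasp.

δ = 0.41°, valid

α = atan 0.15 = 8.53°;  2α = 17.06°
edge 2: e_2 = (+1.46, +0.34);  n_2 = (+0.2268, -0.9739)
edge 5: e_5 = (-2.08, -0.50);  n_5 = (-0.2337, +0.9723)
∠(n_2, n_5) = 179.59°
δ = |180° − 179.59°| = 0.41°
0.41° ≤ 2α = 17.06°  →  valid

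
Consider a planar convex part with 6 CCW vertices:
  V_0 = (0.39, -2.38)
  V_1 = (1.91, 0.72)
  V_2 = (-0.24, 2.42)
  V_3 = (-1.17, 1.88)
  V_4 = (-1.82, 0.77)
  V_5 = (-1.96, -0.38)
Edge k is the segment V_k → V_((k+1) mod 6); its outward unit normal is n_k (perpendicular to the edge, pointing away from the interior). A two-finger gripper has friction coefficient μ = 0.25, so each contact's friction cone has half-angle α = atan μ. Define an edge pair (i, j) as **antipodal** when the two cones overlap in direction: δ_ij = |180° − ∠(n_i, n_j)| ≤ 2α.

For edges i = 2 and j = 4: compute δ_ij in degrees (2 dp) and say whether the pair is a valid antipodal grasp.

α = atan 0.25 = 14.04°;  2α = 28.07°
edge 2: e_2 = (-0.93, -0.54);  n_2 = (-0.5021, +0.8648)
edge 4: e_4 = (-0.14, -1.15);  n_4 = (-0.9927, +0.1208)
∠(n_2, n_4) = 52.92°
δ = |180° − 52.92°| = 127.08°
127.08° > 2α = 28.07°  →  invalid

δ = 127.08°, invalid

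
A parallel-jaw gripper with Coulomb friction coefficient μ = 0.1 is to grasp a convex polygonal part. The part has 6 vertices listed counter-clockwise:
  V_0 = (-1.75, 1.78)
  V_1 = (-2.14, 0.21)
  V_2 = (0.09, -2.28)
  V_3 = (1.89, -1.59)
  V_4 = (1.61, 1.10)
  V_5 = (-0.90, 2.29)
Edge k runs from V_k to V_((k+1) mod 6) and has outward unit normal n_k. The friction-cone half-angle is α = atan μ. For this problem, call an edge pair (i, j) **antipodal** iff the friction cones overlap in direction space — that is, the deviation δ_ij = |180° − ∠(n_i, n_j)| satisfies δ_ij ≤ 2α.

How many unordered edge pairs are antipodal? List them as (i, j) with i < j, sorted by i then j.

α = atan 0.1 = 5.71°;  2α = 11.42°
n_0 = (-0.9705, +0.2411)
n_1 = (-0.7449, -0.6671)
n_2 = (+0.3579, -0.9337)
n_3 = (+0.9946, +0.1035)
n_4 = (+0.4284, +0.9036)
n_5 = (-0.5145, +0.8575)
  (0,1): δ = 124.20°  ·
  (0,2): δ = 55.08°  ·
  (0,3): δ = 19.89°  ·
  (0,4): δ = 78.58°  ·
  (0,5): δ = 134.91°  ·
  (1,2): δ = 110.87°  ·
  (1,3): δ = 35.90°  ·
  (1,4): δ = 22.79°  ·
  (1,5): δ = 79.12°  ·
  (2,3): δ = 105.03°  ·
  (2,4): δ = 46.34°  ·
  (2,5): δ = 9.99°  ✓
  (3,4): δ = 121.31°  ·
  (3,5): δ = 64.98°  ·
  (4,5): δ = 123.67°  ·
antipodal pairs: 1

count = 1; pairs: (2,5)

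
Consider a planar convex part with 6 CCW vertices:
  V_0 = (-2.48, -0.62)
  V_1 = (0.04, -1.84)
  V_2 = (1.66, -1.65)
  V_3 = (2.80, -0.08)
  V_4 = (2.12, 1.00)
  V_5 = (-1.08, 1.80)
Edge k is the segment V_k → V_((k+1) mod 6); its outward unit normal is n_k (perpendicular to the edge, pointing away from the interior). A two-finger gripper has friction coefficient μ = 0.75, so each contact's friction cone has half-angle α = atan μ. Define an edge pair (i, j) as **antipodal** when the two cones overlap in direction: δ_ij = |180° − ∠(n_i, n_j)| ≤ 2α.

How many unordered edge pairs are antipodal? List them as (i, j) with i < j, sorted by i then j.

α = atan 0.75 = 36.87°;  2α = 73.74°
n_0 = (-0.4357, -0.9001)
n_1 = (+0.1165, -0.9932)
n_2 = (+0.8092, -0.5876)
n_3 = (+0.8462, +0.5328)
n_4 = (+0.2425, +0.9701)
n_5 = (-0.8656, +0.5008)
  (0,1): δ = 147.48°  ·
  (0,2): δ = 100.15°  ·
  (0,3): δ = 31.97°  ✓
  (0,4): δ = 11.80°  ✓
  (0,5): δ = 85.78°  ·
  (1,2): δ = 132.67°  ·
  (1,3): δ = 64.49°  ✓
  (1,4): δ = 20.73°  ✓
  (1,5): δ = 53.26°  ✓
  (2,3): δ = 111.82°  ·
  (2,4): δ = 68.05°  ✓
  (2,5): δ = 5.93°  ✓
  (3,4): δ = 136.23°  ·
  (3,5): δ = 62.25°  ✓
  (4,5): δ = 106.01°  ·
antipodal pairs: 8

count = 8; pairs: (0,3), (0,4), (1,3), (1,4), (1,5), (2,4), (2,5), (3,5)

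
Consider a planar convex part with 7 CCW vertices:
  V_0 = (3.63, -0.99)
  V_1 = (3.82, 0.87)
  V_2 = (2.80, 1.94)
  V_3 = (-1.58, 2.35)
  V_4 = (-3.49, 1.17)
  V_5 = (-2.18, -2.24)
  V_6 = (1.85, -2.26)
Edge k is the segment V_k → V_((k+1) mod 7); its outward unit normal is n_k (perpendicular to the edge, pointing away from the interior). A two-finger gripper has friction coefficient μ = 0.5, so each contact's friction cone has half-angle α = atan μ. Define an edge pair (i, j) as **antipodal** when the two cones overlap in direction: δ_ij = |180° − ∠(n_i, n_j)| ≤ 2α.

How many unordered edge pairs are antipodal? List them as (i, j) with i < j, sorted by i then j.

count = 8; pairs: (0,3), (0,4), (1,4), (1,5), (2,5), (2,6), (3,5), (3,6)

α = atan 0.5 = 26.57°;  2α = 53.13°
n_0 = (+0.9948, -0.1016)
n_1 = (+0.7238, +0.6900)
n_2 = (+0.0932, +0.9956)
n_3 = (-0.5256, +0.8507)
n_4 = (-0.9335, -0.3586)
n_5 = (-0.0050, -1.0000)
n_6 = (+0.5808, -0.8140)
  (0,1): δ = 130.54°  ·
  (0,2): δ = 89.52°  ·
  (0,3): δ = 52.46°  ✓
  (0,4): δ = 26.85°  ✓
  (0,5): δ = 95.55°  ·
  (0,6): δ = 131.34°  ·
  (1,2): δ = 138.98°  ·
  (1,3): δ = 101.92°  ·
  (1,4): δ = 22.61°  ✓
  (1,5): δ = 46.09°  ✓
  (1,6): δ = 81.88°  ·
  (2,3): δ = 142.94°  ·
  (2,4): δ = 63.64°  ·
  (2,5): δ = 5.06°  ✓
  (2,6): δ = 40.85°  ✓
  (3,4): δ = 100.69°  ·
  (3,5): δ = 31.99°  ✓
  (3,6): δ = 3.80°  ✓
  (4,5): δ = 111.30°  ·
  (4,6): δ = 75.51°  ·
  (5,6): δ = 144.21°  ·
antipodal pairs: 8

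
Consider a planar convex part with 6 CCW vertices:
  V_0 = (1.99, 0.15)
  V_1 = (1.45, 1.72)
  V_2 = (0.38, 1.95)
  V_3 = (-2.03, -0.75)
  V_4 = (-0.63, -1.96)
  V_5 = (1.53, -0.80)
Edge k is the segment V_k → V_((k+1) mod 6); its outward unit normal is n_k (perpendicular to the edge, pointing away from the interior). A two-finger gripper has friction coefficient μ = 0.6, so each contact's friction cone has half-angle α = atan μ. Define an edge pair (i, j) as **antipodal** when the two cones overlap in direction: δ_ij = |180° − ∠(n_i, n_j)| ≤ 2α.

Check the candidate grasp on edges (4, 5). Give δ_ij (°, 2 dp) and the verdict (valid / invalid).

δ = 144.07°, invalid

α = atan 0.6 = 30.96°;  2α = 61.93°
edge 4: e_4 = (+2.16, +1.16);  n_4 = (+0.4731, -0.8810)
edge 5: e_5 = (+0.46, +0.95);  n_5 = (+0.9000, -0.4358)
∠(n_4, n_5) = 35.93°
δ = |180° − 35.93°| = 144.07°
144.07° > 2α = 61.93°  →  invalid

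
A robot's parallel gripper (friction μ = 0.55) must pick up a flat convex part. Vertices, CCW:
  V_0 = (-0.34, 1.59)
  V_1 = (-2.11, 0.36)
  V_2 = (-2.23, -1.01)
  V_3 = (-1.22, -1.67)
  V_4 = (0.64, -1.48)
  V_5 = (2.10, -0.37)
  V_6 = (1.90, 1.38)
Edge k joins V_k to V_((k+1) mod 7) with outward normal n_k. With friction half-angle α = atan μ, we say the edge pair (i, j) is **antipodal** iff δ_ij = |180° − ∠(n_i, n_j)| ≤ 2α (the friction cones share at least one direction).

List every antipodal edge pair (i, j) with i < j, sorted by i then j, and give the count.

count = 8; pairs: (0,3), (0,4), (1,4), (1,5), (2,5), (2,6), (3,6), (4,6)

α = atan 0.55 = 28.81°;  2α = 57.62°
n_0 = (-0.5707, +0.8212)
n_1 = (-0.9962, +0.0873)
n_2 = (-0.5470, -0.8371)
n_3 = (+0.1016, -0.9948)
n_4 = (+0.6052, -0.7961)
n_5 = (+0.9935, +0.1135)
n_6 = (+0.0933, +0.9956)
  (0,1): δ = 129.80°  ·
  (0,2): δ = 67.96°  ·
  (0,3): δ = 28.96°  ✓
  (0,4): δ = 2.45°  ✓
  (0,5): δ = 61.72°  ·
  (0,6): δ = 139.85°  ·
  (1,2): δ = 118.16°  ·
  (1,3): δ = 79.16°  ·
  (1,4): δ = 47.75°  ✓
  (1,5): δ = 11.53°  ✓
  (1,6): δ = 89.65°  ·
  (2,3): δ = 141.00°  ·
  (2,4): δ = 109.59°  ·
  (2,5): δ = 50.32°  ✓
  (2,6): δ = 27.81°  ✓
  (3,4): δ = 148.59°  ·
  (3,5): δ = 89.31°  ·
  (3,6): δ = 11.19°  ✓
  (4,5): δ = 120.72°  ·
  (4,6): δ = 42.60°  ✓
  (5,6): δ = 101.88°  ·
antipodal pairs: 8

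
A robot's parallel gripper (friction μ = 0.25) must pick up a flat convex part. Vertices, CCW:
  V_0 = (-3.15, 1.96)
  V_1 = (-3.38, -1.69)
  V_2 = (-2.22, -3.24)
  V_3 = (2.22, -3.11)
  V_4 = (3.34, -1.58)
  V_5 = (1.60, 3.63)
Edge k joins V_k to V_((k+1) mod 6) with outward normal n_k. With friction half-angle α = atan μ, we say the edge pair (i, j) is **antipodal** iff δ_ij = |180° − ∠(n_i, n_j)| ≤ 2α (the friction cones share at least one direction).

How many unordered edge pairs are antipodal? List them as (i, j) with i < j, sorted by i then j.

count = 3; pairs: (0,4), (1,4), (2,5)

α = atan 0.25 = 14.04°;  2α = 28.07°
n_0 = (-0.9980, +0.0629)
n_1 = (-0.8006, -0.5992)
n_2 = (+0.0293, -0.9996)
n_3 = (+0.8069, -0.5907)
n_4 = (+0.9485, +0.3168)
n_5 = (-0.3317, +0.9434)
  (0,1): δ = 139.58°  ·
  (0,2): δ = 84.72°  ·
  (0,3): δ = 32.60°  ·
  (0,4): δ = 22.07°  ✓
  (0,5): δ = 112.98°  ·
  (1,2): δ = 125.13°  ·
  (1,3): δ = 73.02°  ·
  (1,4): δ = 18.34°  ✓
  (1,5): δ = 72.56°  ·
  (2,3): δ = 127.88°  ·
  (2,4): δ = 73.21°  ·
  (2,5): δ = 17.69°  ✓
  (3,4): δ = 125.33°  ·
  (3,5): δ = 34.42°  ·
  (4,5): δ = 89.10°  ·
antipodal pairs: 3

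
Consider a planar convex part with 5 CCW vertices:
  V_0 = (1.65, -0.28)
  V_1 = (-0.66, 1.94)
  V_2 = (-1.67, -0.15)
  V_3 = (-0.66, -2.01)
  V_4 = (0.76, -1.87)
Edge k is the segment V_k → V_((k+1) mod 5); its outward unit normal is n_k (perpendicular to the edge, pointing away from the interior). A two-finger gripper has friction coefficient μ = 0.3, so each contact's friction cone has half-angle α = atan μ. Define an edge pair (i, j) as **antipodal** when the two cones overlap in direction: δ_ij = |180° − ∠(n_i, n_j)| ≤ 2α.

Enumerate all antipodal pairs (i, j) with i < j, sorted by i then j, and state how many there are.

count = 2; pairs: (0,2), (1,4)

α = atan 0.3 = 16.70°;  2α = 33.40°
n_0 = (+0.6929, +0.7210)
n_1 = (-0.9004, +0.4351)
n_2 = (-0.8788, -0.4772)
n_3 = (+0.0981, -0.9952)
n_4 = (+0.8726, -0.4884)
  (0,1): δ = 71.93°  ·
  (0,2): δ = 17.64°  ✓
  (0,3): δ = 49.49°  ·
  (0,4): δ = 104.62°  ·
  (1,2): δ = 125.71°  ·
  (1,3): δ = 58.58°  ·
  (1,4): δ = 3.45°  ✓
  (2,3): δ = 112.87°  ·
  (2,4): δ = 57.74°  ·
  (3,4): δ = 124.87°  ·
antipodal pairs: 2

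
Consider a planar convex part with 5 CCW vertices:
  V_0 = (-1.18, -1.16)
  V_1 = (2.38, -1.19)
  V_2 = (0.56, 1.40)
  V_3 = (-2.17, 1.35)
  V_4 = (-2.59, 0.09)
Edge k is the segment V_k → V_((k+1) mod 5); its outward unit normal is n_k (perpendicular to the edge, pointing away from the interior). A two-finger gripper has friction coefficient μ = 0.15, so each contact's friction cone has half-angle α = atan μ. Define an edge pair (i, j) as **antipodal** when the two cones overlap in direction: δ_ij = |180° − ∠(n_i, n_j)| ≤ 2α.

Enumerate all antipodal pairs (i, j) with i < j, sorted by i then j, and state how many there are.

count = 2; pairs: (0,2), (1,4)

α = atan 0.15 = 8.53°;  2α = 17.06°
n_0 = (-0.0084, -1.0000)
n_1 = (+0.8182, +0.5749)
n_2 = (-0.0183, +0.9998)
n_3 = (-0.9487, +0.3162)
n_4 = (-0.6634, -0.7483)
  (0,1): δ = 54.42°  ·
  (0,2): δ = 1.53°  ✓
  (0,3): δ = 72.05°  ·
  (0,4): δ = 138.93°  ·
  (1,2): δ = 124.05°  ·
  (1,3): δ = 53.53°  ·
  (1,4): δ = 13.35°  ✓
  (2,3): δ = 109.48°  ·
  (2,4): δ = 42.61°  ·
  (3,4): δ = 113.12°  ·
antipodal pairs: 2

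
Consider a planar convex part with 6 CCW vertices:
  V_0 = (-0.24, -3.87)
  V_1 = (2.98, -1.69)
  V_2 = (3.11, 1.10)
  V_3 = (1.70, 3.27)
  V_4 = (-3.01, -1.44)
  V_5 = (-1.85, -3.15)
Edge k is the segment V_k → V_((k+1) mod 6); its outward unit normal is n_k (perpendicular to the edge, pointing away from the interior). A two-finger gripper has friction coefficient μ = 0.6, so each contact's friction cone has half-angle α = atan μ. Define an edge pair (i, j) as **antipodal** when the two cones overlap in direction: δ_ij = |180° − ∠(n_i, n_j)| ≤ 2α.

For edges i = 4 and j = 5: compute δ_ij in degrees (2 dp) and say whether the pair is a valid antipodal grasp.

α = atan 0.6 = 30.96°;  2α = 61.93°
edge 4: e_4 = (+1.16, -1.71);  n_4 = (-0.8276, -0.5614)
edge 5: e_5 = (+1.61, -0.72);  n_5 = (-0.4082, -0.9129)
∠(n_4, n_5) = 31.75°
δ = |180° − 31.75°| = 148.25°
148.25° > 2α = 61.93°  →  invalid

δ = 148.25°, invalid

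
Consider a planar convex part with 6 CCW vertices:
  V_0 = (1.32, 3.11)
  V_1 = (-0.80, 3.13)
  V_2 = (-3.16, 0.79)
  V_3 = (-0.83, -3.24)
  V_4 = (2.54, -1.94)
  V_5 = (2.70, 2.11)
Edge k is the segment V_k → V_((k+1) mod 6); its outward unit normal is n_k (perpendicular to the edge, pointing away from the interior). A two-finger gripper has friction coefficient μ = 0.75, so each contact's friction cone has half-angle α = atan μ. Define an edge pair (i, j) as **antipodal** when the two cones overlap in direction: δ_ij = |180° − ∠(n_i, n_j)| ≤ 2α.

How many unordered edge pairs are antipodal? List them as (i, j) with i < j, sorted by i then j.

α = atan 0.75 = 36.87°;  2α = 73.74°
n_0 = (+0.0094, +1.0000)
n_1 = (-0.7041, +0.7101)
n_2 = (-0.8657, -0.5005)
n_3 = (+0.3599, -0.9330)
n_4 = (+0.9992, -0.0395)
n_5 = (+0.5868, +0.8097)
  (0,1): δ = 134.70°  ·
  (0,2): δ = 59.42°  ✓
  (0,3): δ = 21.63°  ✓
  (0,4): δ = 88.28°  ·
  (0,5): δ = 144.61°  ·
  (1,2): δ = 104.72°  ·
  (1,3): δ = 23.66°  ✓
  (1,4): δ = 42.98°  ✓
  (1,5): δ = 99.32°  ·
  (2,3): δ = 98.94°  ·
  (2,4): δ = 32.30°  ✓
  (2,5): δ = 24.04°  ✓
  (3,4): δ = 113.36°  ·
  (3,5): δ = 57.02°  ✓
  (4,5): δ = 123.67°  ·
antipodal pairs: 7

count = 7; pairs: (0,2), (0,3), (1,3), (1,4), (2,4), (2,5), (3,5)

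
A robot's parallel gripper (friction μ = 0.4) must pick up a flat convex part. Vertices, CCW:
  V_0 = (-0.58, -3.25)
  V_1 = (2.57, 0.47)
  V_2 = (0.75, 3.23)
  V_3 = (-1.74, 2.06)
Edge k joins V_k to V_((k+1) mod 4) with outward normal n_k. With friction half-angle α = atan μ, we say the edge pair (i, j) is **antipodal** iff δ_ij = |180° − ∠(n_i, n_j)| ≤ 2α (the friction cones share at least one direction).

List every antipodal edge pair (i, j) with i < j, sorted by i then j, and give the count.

count = 2; pairs: (0,2), (1,3)

α = atan 0.4 = 21.80°;  2α = 43.60°
n_0 = (+0.7632, -0.6462)
n_1 = (+0.8348, +0.5505)
n_2 = (-0.4253, +0.9051)
n_3 = (-0.9770, -0.2134)
  (0,1): δ = 106.34°  ·
  (0,2): δ = 24.58°  ✓
  (0,3): δ = 52.58°  ·
  (1,2): δ = 98.23°  ·
  (1,3): δ = 21.08°  ✓
  (2,3): δ = 102.84°  ·
antipodal pairs: 2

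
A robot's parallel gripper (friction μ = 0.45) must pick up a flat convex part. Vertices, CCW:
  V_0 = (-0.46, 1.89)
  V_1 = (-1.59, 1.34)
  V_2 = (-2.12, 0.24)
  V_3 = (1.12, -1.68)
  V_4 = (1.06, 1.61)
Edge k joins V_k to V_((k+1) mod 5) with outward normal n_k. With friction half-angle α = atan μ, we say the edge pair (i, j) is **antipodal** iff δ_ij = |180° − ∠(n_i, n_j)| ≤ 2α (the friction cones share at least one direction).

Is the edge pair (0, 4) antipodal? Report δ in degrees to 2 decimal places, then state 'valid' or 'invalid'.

δ = 143.61°, invalid

α = atan 0.45 = 24.23°;  2α = 48.46°
edge 0: e_0 = (-1.13, -0.55);  n_0 = (-0.4376, +0.8992)
edge 4: e_4 = (-1.52, +0.28);  n_4 = (+0.1812, +0.9835)
∠(n_0, n_4) = 36.39°
δ = |180° − 36.39°| = 143.61°
143.61° > 2α = 48.46°  →  invalid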